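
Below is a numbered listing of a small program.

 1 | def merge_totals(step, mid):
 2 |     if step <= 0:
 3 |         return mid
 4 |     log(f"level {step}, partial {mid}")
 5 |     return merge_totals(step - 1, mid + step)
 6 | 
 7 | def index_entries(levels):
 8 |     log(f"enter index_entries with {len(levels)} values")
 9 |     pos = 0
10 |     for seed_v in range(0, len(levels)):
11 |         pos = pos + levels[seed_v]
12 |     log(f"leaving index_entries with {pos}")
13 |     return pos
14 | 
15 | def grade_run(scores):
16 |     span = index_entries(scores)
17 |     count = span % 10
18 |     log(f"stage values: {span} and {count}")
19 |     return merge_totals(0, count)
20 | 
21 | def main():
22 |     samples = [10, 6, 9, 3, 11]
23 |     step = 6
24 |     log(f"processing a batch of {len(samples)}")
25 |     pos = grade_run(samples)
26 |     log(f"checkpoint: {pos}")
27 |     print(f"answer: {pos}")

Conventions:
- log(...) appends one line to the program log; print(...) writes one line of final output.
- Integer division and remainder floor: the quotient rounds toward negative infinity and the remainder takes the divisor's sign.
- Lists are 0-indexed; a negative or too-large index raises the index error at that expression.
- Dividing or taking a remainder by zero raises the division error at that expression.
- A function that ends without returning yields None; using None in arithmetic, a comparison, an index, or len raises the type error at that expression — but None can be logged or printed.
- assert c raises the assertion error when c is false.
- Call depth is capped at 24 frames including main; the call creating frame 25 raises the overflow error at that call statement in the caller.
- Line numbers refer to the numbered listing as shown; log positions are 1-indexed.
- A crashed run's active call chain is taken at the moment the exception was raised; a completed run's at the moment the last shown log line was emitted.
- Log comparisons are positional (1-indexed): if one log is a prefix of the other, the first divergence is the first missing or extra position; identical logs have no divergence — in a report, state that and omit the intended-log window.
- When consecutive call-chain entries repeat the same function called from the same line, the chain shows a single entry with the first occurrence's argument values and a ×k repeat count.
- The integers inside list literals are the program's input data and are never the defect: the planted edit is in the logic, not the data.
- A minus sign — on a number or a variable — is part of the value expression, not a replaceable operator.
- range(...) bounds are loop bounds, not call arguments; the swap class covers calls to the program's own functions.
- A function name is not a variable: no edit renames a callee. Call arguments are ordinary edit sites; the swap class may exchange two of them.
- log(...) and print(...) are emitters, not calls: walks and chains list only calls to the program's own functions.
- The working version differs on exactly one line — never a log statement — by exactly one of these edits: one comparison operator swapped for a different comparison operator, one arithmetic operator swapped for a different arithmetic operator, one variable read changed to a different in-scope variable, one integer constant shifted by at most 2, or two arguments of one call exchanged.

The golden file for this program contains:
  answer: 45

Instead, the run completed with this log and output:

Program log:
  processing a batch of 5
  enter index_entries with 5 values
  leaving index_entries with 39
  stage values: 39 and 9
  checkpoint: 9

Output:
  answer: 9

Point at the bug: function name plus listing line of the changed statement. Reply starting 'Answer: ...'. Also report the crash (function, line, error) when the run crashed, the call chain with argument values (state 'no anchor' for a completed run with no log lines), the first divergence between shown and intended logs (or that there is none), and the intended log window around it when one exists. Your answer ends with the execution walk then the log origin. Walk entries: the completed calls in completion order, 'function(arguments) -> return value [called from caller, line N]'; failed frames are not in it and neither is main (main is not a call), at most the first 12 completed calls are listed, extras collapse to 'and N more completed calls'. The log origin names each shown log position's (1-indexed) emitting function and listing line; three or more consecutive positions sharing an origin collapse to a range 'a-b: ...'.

Answer: the defect is in grade_run at line 19.
Key observation: Position 5 is the first bad log line: 'checkpoint: 9' should read 'level 9, partial 0'.
Call chain: main.
First divergence: position 5; shown 'checkpoint: 9' vs intended 'level 9, partial 0'.
Intended log window:
  3: leaving index_entries with 39
  4: stage values: 39 and 9
  5: level 9, partial 0
  6: level 8, partial 9
Execution walk:
  index_entries([10, 6, 9, 3, 11]) -> 39  [called from grade_run, line 16]
  merge_totals(0, 9) -> 9  [called from grade_run, line 19]
  grade_run([10, 6, 9, 3, 11]) -> 9  [called from main, line 25]
Log line origins:
  1: logged in main at line 24
  2: logged in index_entries at line 8
  3: logged in index_entries at line 12
  4: logged in grade_run at line 18
  5: logged in main at line 26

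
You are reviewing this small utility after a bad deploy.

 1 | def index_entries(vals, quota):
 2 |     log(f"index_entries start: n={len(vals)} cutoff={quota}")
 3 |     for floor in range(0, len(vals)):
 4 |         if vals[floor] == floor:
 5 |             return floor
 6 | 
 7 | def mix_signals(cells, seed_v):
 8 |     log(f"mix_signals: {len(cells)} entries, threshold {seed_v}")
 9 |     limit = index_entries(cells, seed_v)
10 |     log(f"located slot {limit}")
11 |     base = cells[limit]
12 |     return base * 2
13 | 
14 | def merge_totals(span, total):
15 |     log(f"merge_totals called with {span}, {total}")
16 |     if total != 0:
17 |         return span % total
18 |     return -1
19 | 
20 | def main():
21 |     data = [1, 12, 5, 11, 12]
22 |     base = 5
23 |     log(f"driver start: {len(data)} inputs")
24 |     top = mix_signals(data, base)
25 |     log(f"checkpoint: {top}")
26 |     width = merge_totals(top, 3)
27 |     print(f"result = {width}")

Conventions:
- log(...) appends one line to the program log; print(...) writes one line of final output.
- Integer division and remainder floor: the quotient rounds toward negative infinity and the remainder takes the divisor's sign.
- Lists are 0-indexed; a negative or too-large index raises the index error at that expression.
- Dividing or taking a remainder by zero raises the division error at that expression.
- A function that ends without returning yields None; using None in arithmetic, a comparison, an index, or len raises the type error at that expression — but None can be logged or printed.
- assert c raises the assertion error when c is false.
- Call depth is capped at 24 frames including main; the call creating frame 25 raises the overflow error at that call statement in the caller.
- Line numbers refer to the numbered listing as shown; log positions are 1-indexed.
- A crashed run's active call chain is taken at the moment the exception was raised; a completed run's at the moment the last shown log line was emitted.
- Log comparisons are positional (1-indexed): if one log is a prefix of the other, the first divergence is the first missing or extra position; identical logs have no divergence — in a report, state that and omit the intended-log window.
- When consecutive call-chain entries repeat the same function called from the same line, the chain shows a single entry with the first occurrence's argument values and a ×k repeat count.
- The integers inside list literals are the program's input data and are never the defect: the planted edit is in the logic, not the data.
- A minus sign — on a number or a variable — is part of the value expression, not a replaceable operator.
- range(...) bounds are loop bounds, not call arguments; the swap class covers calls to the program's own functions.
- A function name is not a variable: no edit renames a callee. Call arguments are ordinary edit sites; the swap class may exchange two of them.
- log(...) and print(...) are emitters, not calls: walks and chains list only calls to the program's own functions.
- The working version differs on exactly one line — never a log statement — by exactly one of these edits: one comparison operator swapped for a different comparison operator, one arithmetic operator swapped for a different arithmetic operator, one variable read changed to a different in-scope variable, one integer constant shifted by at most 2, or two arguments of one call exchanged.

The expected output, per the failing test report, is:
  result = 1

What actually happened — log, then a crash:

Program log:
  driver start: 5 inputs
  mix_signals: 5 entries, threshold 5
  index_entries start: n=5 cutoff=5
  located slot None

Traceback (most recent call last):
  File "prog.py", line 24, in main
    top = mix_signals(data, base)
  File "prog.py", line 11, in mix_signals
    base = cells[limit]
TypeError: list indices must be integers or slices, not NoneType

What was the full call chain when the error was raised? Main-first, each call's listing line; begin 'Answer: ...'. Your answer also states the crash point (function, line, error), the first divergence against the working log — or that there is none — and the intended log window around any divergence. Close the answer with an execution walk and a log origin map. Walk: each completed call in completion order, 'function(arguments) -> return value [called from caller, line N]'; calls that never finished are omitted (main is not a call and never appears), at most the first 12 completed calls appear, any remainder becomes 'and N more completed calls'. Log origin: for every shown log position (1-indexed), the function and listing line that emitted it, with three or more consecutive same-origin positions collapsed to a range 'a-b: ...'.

Answer: main -> mix_signals (called at line 24).
The tell: Everything matches until log position 4, which reads 'located slot None' in place of 'located slot 2'.
Crash: mix_signals, line 11, TypeError.
First divergence: position 4 — shown 'located slot None', intended 'located slot 2'.
Intended log window:
  2: mix_signals: 5 entries, threshold 5
  3: index_entries start: n=5 cutoff=5
  4: located slot 2
  5: checkpoint: 10
Execution walk:
  index_entries([1, 12, 5, 11, 12], 5) -> None  [called from mix_signals, line 9]
Log origin:
  1: from main, line 23
  2: from mix_signals, line 8
  3: from index_entries, line 2
  4: from mix_signals, line 10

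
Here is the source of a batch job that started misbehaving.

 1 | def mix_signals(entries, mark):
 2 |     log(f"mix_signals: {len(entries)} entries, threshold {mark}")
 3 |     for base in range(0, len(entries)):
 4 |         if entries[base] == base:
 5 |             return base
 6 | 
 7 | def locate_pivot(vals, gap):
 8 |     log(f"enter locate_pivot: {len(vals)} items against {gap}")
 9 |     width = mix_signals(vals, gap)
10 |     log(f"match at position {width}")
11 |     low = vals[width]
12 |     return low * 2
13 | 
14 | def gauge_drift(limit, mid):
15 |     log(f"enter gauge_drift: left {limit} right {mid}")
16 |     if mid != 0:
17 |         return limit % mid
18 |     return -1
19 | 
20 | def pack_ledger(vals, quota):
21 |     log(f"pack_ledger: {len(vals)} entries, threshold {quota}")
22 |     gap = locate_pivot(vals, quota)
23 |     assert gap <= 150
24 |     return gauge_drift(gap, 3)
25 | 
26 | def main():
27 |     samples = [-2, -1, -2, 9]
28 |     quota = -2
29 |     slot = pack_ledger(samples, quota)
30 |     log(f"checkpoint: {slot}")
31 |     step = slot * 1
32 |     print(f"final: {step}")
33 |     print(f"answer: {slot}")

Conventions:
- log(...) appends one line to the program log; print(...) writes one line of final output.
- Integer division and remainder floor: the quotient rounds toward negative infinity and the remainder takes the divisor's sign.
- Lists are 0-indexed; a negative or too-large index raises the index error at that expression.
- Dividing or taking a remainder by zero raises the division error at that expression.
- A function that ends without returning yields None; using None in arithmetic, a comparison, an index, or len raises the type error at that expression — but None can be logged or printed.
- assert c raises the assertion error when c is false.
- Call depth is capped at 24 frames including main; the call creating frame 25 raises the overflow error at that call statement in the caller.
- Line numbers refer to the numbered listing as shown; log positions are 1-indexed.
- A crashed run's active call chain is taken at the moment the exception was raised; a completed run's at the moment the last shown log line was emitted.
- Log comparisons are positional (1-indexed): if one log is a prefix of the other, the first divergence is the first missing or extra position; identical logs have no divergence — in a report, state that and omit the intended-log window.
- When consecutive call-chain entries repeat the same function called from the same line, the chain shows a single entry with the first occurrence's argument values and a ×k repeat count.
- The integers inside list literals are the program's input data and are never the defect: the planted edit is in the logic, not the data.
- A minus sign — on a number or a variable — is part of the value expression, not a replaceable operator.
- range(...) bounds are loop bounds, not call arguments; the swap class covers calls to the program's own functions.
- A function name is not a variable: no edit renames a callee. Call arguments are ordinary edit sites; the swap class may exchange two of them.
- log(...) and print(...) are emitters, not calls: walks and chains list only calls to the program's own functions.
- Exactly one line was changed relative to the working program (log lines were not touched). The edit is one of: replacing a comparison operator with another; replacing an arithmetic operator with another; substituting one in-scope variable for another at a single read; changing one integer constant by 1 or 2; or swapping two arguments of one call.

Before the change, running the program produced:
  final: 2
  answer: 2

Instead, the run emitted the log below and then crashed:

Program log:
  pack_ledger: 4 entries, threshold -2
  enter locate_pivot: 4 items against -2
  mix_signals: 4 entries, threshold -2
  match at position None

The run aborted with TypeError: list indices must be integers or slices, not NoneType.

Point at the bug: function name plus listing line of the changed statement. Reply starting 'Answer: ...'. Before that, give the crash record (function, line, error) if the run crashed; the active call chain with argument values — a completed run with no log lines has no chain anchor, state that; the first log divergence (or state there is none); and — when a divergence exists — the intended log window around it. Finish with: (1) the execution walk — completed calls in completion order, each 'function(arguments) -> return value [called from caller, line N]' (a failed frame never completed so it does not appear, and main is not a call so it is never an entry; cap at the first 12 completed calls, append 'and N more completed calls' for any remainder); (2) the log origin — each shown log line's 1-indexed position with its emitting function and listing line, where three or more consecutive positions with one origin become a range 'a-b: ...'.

Answer: the defect is in mix_signals at line 4.
Core observation: Log line 4 is where behavior first shows: 'match at position None' appears instead of 'match at position 0'.
Crash: locate_pivot, line 11, TypeError.
Call chain: main -> pack_ledger([-2, -1, -2, 9], -2) (called at line 29) -> locate_pivot([-2, -1, -2, 9], -2) (called at line 22).
First divergence: at position 4 the run shows 'match at position None' where the working version logs 'match at position 0'.
Intended log window:
  2: enter locate_pivot: 4 items against -2
  3: mix_signals: 4 entries, threshold -2
  4: match at position 0
  5: enter gauge_drift: left -4 right 3
Execution walk:
  mix_signals([-2, -1, -2, 9], -2) -> None  [called from locate_pivot, line 9]
Log origin:
  1 — pack_ledger, line 21
  2 — locate_pivot, line 8
  3 — mix_signals, line 2
  4 — locate_pivot, line 10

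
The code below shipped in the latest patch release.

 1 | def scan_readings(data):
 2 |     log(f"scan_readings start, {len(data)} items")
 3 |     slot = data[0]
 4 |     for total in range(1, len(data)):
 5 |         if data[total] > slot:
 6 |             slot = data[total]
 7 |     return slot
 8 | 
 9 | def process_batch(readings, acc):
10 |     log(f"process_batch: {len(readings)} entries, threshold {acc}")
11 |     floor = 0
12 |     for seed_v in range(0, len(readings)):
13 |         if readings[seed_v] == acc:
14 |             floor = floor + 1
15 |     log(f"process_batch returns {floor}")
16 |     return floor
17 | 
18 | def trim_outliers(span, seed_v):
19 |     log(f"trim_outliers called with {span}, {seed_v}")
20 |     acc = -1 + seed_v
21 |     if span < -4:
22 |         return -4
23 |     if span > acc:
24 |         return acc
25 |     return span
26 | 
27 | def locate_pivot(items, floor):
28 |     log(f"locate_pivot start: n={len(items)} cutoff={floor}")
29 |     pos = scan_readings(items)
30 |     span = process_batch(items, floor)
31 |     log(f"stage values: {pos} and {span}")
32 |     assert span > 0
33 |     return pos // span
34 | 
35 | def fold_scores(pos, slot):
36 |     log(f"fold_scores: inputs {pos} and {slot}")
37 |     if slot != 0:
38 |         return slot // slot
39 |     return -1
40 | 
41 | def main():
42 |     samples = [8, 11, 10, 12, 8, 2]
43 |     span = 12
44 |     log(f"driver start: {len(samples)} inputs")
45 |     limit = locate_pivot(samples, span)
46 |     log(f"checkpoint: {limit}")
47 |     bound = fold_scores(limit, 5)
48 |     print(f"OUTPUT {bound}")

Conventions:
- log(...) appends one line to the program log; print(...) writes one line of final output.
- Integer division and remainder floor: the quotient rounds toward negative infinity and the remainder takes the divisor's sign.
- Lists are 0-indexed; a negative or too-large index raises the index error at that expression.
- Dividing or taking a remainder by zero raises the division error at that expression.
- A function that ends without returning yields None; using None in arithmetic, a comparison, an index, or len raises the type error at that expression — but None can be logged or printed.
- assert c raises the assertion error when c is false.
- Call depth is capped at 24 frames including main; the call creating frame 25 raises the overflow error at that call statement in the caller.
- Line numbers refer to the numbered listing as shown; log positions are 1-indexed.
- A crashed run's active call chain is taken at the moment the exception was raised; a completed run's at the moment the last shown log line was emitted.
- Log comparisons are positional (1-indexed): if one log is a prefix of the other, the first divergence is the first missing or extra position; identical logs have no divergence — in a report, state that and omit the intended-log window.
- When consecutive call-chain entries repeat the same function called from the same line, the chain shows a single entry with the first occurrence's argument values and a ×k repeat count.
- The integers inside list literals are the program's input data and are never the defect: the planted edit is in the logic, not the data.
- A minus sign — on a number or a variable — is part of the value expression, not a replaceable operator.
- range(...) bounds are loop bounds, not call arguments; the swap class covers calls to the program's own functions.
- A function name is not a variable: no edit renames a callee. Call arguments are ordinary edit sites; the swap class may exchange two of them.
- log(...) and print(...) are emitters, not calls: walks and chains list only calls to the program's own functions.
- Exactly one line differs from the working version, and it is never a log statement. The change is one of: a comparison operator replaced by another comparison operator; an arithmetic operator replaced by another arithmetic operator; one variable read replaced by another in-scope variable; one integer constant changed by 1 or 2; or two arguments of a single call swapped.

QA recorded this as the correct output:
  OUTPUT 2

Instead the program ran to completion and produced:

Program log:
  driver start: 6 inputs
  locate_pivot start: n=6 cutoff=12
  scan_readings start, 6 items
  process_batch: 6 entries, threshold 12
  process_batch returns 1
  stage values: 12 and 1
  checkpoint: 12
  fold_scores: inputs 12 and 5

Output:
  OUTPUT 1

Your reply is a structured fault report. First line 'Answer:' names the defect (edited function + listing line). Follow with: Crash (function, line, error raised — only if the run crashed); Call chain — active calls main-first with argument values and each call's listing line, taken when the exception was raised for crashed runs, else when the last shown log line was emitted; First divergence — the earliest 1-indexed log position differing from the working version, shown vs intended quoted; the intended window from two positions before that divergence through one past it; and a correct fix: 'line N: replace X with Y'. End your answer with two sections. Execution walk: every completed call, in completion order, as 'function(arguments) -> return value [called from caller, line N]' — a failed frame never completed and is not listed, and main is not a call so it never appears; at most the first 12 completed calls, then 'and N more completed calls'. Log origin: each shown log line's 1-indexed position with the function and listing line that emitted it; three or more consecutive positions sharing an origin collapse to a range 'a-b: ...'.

Answer: the defect is in fold_scores at line 38.
The tell: The two runs log identically and part ways only at the printed values.
Call chain: main -> fold_scores(12, 5) (called at line 47).
First divergence: none — the logs agree in full.
Execution walk:
  scan_readings([8, 11, 10, 12, 8, 2]) -> 12  [called from locate_pivot, line 29]
  process_batch([8, 11, 10, 12, 8, 2], 12) -> 1  [called from locate_pivot, line 30]
  locate_pivot([8, 11, 10, 12, 8, 2], 12) -> 12  [called from main, line 45]
  fold_scores(12, 5) -> 1  [called from main, line 47]
Log origins:
  1: from main, line 44
  2: from locate_pivot, line 28
  3: from scan_readings, line 2
  4: from process_batch, line 10
  5: from process_batch, line 15
  6: from locate_pivot, line 31
  7: from main, line 46
  8: from fold_scores, line 36
A correct fix: line 38: replace `slot // slot` with `pos // slot`.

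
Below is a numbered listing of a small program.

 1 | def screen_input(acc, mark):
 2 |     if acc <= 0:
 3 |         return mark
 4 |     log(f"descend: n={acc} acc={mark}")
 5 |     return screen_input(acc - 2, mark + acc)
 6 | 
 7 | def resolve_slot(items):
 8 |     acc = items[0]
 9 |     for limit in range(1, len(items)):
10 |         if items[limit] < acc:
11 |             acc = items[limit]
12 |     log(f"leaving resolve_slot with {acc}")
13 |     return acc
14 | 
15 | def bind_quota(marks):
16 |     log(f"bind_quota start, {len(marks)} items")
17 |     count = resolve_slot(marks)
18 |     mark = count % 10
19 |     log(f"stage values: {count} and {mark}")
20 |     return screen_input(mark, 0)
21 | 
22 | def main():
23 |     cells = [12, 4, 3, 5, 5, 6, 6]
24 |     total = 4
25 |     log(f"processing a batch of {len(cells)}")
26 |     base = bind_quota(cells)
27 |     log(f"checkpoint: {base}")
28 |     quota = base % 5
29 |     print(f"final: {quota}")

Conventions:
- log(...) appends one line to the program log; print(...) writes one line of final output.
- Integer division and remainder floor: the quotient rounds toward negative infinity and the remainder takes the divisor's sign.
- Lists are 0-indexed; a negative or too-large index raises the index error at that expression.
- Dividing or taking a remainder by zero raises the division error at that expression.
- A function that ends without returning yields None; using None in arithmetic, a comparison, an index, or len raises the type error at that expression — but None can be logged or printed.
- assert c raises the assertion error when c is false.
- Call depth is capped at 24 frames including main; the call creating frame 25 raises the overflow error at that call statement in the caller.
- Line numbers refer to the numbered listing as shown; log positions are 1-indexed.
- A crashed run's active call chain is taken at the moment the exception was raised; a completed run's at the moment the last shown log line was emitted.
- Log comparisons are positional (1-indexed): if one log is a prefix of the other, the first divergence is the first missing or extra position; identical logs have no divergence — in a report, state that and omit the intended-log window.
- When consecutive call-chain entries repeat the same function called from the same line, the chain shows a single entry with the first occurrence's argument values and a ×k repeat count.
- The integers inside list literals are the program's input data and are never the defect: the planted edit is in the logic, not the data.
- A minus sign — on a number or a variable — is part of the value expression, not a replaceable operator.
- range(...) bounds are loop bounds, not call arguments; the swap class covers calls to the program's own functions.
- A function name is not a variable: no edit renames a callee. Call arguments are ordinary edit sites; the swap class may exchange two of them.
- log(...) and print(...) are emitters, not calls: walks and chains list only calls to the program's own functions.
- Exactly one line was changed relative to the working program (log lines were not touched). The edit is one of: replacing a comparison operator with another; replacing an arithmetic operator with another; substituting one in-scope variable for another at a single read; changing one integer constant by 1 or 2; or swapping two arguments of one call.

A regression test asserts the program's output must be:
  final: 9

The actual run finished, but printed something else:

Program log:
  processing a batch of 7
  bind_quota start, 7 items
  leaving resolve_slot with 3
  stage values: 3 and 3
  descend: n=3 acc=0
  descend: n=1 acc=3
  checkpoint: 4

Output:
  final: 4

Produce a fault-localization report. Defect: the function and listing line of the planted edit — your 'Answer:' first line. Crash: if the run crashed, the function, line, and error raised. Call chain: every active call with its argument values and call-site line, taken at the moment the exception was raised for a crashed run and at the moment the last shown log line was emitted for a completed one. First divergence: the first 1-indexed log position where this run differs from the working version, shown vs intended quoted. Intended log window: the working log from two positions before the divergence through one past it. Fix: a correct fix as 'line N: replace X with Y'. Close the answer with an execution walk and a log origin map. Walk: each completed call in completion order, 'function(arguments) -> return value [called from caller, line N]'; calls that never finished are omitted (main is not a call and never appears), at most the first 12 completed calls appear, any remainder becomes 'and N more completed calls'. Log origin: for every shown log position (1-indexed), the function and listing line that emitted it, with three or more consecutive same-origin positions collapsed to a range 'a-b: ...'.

Answer: the defect is in main at line 28.
Key observation: No log line changed; the fault shows up purely in the output.
Call chain: main.
First divergence: none; the two logs match at every position.
Execution walk:
  resolve_slot([12, 4, 3, 5, 5, 6, 6]) -> 3  [called from bind_quota, line 17]
  screen_input(-1, 4) -> 4  [called from screen_input, line 5]
  screen_input(1, 3) -> 4  [called from screen_input, line 5]
  screen_input(3, 0) -> 4  [called from bind_quota, line 20]
  bind_quota([12, 4, 3, 5, 5, 6, 6]) -> 4  [called from main, line 26]
Log line origins:
  1: from main, line 25
  2: from bind_quota, line 16
  3: from resolve_slot, line 12
  4: from bind_quota, line 19
  5: from screen_input, line 4
  6: from screen_input, line 4
  7: from main, line 27
A correct fix: line 28: replace `%` with `+`.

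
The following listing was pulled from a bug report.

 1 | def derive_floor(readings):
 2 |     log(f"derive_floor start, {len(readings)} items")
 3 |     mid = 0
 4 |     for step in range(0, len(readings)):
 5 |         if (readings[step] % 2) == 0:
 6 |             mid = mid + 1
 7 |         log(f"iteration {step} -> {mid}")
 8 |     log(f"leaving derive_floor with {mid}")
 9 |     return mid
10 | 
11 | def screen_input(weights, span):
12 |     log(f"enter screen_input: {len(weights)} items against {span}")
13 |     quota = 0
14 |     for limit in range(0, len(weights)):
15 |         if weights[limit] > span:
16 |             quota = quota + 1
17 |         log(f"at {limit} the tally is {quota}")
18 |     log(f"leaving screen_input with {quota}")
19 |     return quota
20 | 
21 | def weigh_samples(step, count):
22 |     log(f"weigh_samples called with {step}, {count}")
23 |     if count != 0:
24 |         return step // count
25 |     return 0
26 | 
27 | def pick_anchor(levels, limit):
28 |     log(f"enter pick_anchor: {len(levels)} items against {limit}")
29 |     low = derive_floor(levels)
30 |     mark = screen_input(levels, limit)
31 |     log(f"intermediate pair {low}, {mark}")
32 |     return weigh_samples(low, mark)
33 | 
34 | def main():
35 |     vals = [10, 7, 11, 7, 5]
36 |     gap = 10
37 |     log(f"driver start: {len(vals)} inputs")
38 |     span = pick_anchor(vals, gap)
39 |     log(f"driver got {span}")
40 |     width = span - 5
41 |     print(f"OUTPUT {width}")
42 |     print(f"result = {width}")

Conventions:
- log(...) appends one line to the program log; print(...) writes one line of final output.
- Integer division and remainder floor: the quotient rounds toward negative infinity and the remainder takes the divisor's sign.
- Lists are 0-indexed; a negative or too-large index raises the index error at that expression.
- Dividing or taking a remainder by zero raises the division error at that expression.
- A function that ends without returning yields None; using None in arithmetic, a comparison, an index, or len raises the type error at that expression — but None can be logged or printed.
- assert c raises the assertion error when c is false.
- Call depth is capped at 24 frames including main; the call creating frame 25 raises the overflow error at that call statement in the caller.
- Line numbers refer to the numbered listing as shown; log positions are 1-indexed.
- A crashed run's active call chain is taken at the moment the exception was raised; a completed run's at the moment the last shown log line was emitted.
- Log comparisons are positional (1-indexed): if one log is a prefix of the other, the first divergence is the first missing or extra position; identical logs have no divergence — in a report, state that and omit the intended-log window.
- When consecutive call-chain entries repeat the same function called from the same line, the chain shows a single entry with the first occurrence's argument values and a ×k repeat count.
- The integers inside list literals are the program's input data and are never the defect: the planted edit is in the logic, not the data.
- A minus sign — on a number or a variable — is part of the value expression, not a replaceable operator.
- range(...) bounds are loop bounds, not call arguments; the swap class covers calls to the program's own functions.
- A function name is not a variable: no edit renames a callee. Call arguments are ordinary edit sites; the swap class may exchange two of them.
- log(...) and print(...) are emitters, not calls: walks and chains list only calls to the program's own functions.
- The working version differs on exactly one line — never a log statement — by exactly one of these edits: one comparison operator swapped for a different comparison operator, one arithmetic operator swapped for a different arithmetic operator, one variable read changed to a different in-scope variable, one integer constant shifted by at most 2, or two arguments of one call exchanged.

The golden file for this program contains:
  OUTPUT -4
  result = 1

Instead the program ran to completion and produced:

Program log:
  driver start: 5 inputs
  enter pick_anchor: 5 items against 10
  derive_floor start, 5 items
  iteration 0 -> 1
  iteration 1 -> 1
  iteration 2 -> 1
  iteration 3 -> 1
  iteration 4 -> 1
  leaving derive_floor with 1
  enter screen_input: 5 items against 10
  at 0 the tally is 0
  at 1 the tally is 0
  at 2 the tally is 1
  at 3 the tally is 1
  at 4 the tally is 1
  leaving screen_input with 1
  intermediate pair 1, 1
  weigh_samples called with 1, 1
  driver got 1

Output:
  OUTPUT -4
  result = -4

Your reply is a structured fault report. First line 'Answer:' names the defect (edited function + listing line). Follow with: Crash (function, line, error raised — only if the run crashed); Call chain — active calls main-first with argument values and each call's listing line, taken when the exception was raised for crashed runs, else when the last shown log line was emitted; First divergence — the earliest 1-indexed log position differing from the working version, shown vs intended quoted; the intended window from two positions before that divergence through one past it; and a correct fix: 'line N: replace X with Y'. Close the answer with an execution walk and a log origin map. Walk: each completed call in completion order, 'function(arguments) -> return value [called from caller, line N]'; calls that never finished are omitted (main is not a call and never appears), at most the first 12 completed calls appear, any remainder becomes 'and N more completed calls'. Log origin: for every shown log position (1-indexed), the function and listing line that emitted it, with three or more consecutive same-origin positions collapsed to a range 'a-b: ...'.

Answer: the defect is in main at line 42.
Key fact: Every logged value matches the working version; the printed result is what differs.
Call chain: main.
First divergence: none; the two logs match at every position.
Execution walk:
  derive_floor([10, 7, 11, 7, 5]) -> 1  [called from pick_anchor, line 29]
  screen_input([10, 7, 11, 7, 5], 10) -> 1  [called from pick_anchor, line 30]
  weigh_samples(1, 1) -> 1  [called from pick_anchor, line 32]
  pick_anchor([10, 7, 11, 7, 5], 10) -> 1  [called from main, line 38]
Log line origins:
  1: logged in main at line 37
  2: logged in pick_anchor at line 28
  3: logged in derive_floor at line 2
  4-8: logged in derive_floor at line 7
  9: logged in derive_floor at line 8
  10: logged in screen_input at line 12
  11-15: logged in screen_input at line 17
  16: logged in screen_input at line 18
  17: logged in pick_anchor at line 31
  18: logged in weigh_samples at line 22
  19: logged in main at line 39
A correct fix: line 42: replace `width` with `span`.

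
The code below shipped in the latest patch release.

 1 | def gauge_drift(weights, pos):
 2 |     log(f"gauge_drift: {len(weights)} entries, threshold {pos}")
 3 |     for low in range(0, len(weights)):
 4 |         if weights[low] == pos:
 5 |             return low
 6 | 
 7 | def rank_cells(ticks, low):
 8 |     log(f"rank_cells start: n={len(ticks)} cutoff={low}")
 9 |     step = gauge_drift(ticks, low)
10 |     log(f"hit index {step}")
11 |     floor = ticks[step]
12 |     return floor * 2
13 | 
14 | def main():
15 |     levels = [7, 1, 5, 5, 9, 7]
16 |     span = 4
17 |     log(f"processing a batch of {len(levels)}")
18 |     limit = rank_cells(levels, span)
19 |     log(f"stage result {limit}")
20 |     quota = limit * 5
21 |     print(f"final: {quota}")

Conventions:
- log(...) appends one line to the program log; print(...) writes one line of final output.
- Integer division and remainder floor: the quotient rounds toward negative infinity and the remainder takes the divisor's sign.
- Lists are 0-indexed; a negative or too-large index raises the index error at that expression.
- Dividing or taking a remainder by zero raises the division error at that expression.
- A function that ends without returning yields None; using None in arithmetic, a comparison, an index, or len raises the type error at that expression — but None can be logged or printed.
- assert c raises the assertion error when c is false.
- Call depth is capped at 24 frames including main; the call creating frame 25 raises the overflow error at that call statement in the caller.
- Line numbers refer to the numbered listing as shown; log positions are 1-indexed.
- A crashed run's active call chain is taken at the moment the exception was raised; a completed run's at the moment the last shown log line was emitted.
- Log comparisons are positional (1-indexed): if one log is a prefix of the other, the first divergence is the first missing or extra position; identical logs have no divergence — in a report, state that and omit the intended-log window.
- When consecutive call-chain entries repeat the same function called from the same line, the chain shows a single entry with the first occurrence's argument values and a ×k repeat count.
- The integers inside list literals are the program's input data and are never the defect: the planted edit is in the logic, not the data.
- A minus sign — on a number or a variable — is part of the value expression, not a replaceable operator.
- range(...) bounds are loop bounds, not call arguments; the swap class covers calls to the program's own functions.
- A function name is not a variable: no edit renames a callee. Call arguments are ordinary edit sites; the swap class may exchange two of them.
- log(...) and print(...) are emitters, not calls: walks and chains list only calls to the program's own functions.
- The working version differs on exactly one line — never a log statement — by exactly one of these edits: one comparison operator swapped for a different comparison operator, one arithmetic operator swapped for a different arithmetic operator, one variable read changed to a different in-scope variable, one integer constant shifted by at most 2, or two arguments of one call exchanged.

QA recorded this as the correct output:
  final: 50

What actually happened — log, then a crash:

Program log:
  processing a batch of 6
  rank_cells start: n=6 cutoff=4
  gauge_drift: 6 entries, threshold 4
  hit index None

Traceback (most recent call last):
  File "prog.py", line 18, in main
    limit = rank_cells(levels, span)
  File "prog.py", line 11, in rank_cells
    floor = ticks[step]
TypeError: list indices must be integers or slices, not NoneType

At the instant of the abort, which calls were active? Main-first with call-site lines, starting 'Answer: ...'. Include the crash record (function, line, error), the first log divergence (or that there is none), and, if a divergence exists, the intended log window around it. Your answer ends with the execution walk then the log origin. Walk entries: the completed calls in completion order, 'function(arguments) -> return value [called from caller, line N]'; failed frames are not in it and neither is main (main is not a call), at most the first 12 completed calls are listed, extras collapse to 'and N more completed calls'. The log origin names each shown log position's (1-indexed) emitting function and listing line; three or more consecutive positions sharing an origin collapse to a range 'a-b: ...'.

Answer: main -> rank_cells (called at line 18).
Key fact: At log position 2 the runs split — shown 'rank_cells start: n=6 cutoff=4', but the working version logs 'rank_cells start: n=6 cutoff=5'.
Crash: rank_cells, line 11, TypeError.
First divergence: position 2; shown 'rank_cells start: n=6 cutoff=4' vs intended 'rank_cells start: n=6 cutoff=5'.
Intended log window:
  1: processing a batch of 6
  2: rank_cells start: n=6 cutoff=5
  3: gauge_drift: 6 entries, threshold 5
Execution walk:
  gauge_drift([7, 1, 5, 5, 9, 7], 4) -> None  [called from rank_cells, line 9]
Log origins:
  1: logged in main at line 17
  2: logged in rank_cells at line 8
  3: logged in gauge_drift at line 2
  4: logged in rank_cells at line 10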